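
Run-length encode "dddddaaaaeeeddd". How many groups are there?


Input: dddddaaaaeeeddd
Scanning for consecutive runs:
  Group 1: 'd' x 5 (positions 0-4)
  Group 2: 'a' x 4 (positions 5-8)
  Group 3: 'e' x 3 (positions 9-11)
  Group 4: 'd' x 3 (positions 12-14)
Total groups: 4

4


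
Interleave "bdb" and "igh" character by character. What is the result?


Interleaving "bdb" and "igh":
  Position 0: 'b' from first, 'i' from second => "bi"
  Position 1: 'd' from first, 'g' from second => "dg"
  Position 2: 'b' from first, 'h' from second => "bh"
Result: bidgbh

bidgbh


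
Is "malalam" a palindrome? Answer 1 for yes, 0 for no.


Input: malalam
Reversed: malalam
  Compare pos 0 ('m') with pos 6 ('m'): match
  Compare pos 1 ('a') with pos 5 ('a'): match
  Compare pos 2 ('l') with pos 4 ('l'): match
Result: palindrome

1


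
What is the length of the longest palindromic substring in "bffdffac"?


Input: "bffdffac"
Checking substrings for palindromes:
  [1:6] "ffdff" (len 5) => palindrome
  [2:5] "fdf" (len 3) => palindrome
  [1:3] "ff" (len 2) => palindrome
  [4:6] "ff" (len 2) => palindrome
Longest palindromic substring: "ffdff" with length 5

5


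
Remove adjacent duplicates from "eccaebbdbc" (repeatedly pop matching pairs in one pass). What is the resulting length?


Input: eccaebbdbc
Stack-based adjacent duplicate removal:
  Read 'e': push. Stack: e
  Read 'c': push. Stack: ec
  Read 'c': matches stack top 'c' => pop. Stack: e
  Read 'a': push. Stack: ea
  Read 'e': push. Stack: eae
  Read 'b': push. Stack: eaeb
  Read 'b': matches stack top 'b' => pop. Stack: eae
  Read 'd': push. Stack: eaed
  Read 'b': push. Stack: eaedb
  Read 'c': push. Stack: eaedbc
Final stack: "eaedbc" (length 6)

6


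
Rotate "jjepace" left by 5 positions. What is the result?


Input: "jjepace", rotate left by 5
First 5 characters: "jjepa"
Remaining characters: "ce"
Concatenate remaining + first: "ce" + "jjepa" = "cejjepa"

cejjepa


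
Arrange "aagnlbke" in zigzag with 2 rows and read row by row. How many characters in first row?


Zigzag "aagnlbke" into 2 rows:
Placing characters:
  'a' => row 0
  'a' => row 1
  'g' => row 0
  'n' => row 1
  'l' => row 0
  'b' => row 1
  'k' => row 0
  'e' => row 1
Rows:
  Row 0: "aglk"
  Row 1: "anbe"
First row length: 4

4


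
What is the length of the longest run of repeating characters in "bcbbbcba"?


Input: "bcbbbcba"
Scanning for longest run:
  Position 1 ('c'): new char, reset run to 1
  Position 2 ('b'): new char, reset run to 1
  Position 3 ('b'): continues run of 'b', length=2
  Position 4 ('b'): continues run of 'b', length=3
  Position 5 ('c'): new char, reset run to 1
  Position 6 ('b'): new char, reset run to 1
  Position 7 ('a'): new char, reset run to 1
Longest run: 'b' with length 3

3


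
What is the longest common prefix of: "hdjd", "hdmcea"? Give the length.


Words: hdjd, hdmcea
  Position 0: all 'h' => match
  Position 1: all 'd' => match
  Position 2: ('j', 'm') => mismatch, stop
LCP = "hd" (length 2)

2


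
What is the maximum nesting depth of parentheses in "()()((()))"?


Input: "()()((()))"
Tracking depth:
  Position 0 '(': depth becomes 1
  Position 1 ')': depth becomes 0
  Position 2 '(': depth becomes 1
  Position 3 ')': depth becomes 0
  Position 4 '(': depth becomes 1
  Position 5 '(': depth becomes 2
  Position 6 '(': depth becomes 3
  Position 7 ')': depth becomes 2
  Position 8 ')': depth becomes 1
  Position 9 ')': depth becomes 0
Maximum depth reached: 3

3


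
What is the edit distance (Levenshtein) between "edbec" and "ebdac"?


Computing edit distance: "edbec" -> "ebdac"
DP table:
           e    b    d    a    c
      0    1    2    3    4    5
  e   1    0    1    2    3    4
  d   2    1    1    1    2    3
  b   3    2    1    2    2    3
  e   4    3    2    2    3    3
  c   5    4    3    3    3    3
Edit distance = dp[5][5] = 3

3


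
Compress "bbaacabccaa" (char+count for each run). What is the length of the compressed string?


Input: bbaacabccaa
Runs:
  'b' x 2 => "b2"
  'a' x 2 => "a2"
  'c' x 1 => "c1"
  'a' x 1 => "a1"
  'b' x 1 => "b1"
  'c' x 2 => "c2"
  'a' x 2 => "a2"
Compressed: "b2a2c1a1b1c2a2"
Compressed length: 14

14


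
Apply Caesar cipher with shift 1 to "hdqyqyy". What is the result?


Caesar cipher: shift "hdqyqyy" by 1
  'h' (pos 7) + 1 = pos 8 = 'i'
  'd' (pos 3) + 1 = pos 4 = 'e'
  'q' (pos 16) + 1 = pos 17 = 'r'
  'y' (pos 24) + 1 = pos 25 = 'z'
  'q' (pos 16) + 1 = pos 17 = 'r'
  'y' (pos 24) + 1 = pos 25 = 'z'
  'y' (pos 24) + 1 = pos 25 = 'z'
Result: ierzrzz

ierzrzz


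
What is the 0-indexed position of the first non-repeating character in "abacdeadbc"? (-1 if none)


Input: abacdeadbc
Character frequencies:
  'a': 3
  'b': 2
  'c': 2
  'd': 2
  'e': 1
Scanning left to right for freq == 1:
  Position 0 ('a'): freq=3, skip
  Position 1 ('b'): freq=2, skip
  Position 2 ('a'): freq=3, skip
  Position 3 ('c'): freq=2, skip
  Position 4 ('d'): freq=2, skip
  Position 5 ('e'): unique! => answer = 5

5


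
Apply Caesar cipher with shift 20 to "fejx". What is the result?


Caesar cipher: shift "fejx" by 20
  'f' (pos 5) + 20 = pos 25 = 'z'
  'e' (pos 4) + 20 = pos 24 = 'y'
  'j' (pos 9) + 20 = pos 3 = 'd'
  'x' (pos 23) + 20 = pos 17 = 'r'
Result: zydr

zydr


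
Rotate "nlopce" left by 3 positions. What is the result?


Input: "nlopce", rotate left by 3
First 3 characters: "nlo"
Remaining characters: "pce"
Concatenate remaining + first: "pce" + "nlo" = "pcenlo"

pcenlo


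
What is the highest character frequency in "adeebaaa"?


Input: adeebaaa
Character counts:
  'a': 4
  'b': 1
  'd': 1
  'e': 2
Maximum frequency: 4

4


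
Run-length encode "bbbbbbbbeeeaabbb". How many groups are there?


Input: bbbbbbbbeeeaabbb
Scanning for consecutive runs:
  Group 1: 'b' x 8 (positions 0-7)
  Group 2: 'e' x 3 (positions 8-10)
  Group 3: 'a' x 2 (positions 11-12)
  Group 4: 'b' x 3 (positions 13-15)
Total groups: 4

4


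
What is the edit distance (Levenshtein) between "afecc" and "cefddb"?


Computing edit distance: "afecc" -> "cefddb"
DP table:
           c    e    f    d    d    b
      0    1    2    3    4    5    6
  a   1    1    2    3    4    5    6
  f   2    2    2    2    3    4    5
  e   3    3    2    3    3    4    5
  c   4    3    3    3    4    4    5
  c   5    4    4    4    4    5    5
Edit distance = dp[5][6] = 5

5


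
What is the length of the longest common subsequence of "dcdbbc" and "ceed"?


LCS of "dcdbbc" and "ceed"
DP table:
           c    e    e    d
      0    0    0    0    0
  d   0    0    0    0    1
  c   0    1    1    1    1
  d   0    1    1    1    2
  b   0    1    1    1    2
  b   0    1    1    1    2
  c   0    1    1    1    2
LCS length = dp[6][4] = 2

2


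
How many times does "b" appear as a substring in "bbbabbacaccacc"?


Searching for "b" in "bbbabbacaccacc"
Scanning each position:
  Position 0: "b" => MATCH
  Position 1: "b" => MATCH
  Position 2: "b" => MATCH
  Position 3: "a" => no
  Position 4: "b" => MATCH
  Position 5: "b" => MATCH
  Position 6: "a" => no
  Position 7: "c" => no
  Position 8: "a" => no
  Position 9: "c" => no
  Position 10: "c" => no
  Position 11: "a" => no
  Position 12: "c" => no
  Position 13: "c" => no
Total occurrences: 5

5


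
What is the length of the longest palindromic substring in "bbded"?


Input: "bbded"
Checking substrings for palindromes:
  [2:5] "ded" (len 3) => palindrome
  [0:2] "bb" (len 2) => palindrome
Longest palindromic substring: "ded" with length 3

3


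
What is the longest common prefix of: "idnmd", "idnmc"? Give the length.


Words: idnmd, idnmc
  Position 0: all 'i' => match
  Position 1: all 'd' => match
  Position 2: all 'n' => match
  Position 3: all 'm' => match
  Position 4: ('d', 'c') => mismatch, stop
LCP = "idnm" (length 4)

4


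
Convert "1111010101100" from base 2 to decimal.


Input: "1111010101100" in base 2
Positional expansion:
  Digit '1' (value 1) x 2^12 = 4096
  Digit '1' (value 1) x 2^11 = 2048
  Digit '1' (value 1) x 2^10 = 1024
  Digit '1' (value 1) x 2^9 = 512
  Digit '0' (value 0) x 2^8 = 0
  Digit '1' (value 1) x 2^7 = 128
  Digit '0' (value 0) x 2^6 = 0
  Digit '1' (value 1) x 2^5 = 32
  Digit '0' (value 0) x 2^4 = 0
  Digit '1' (value 1) x 2^3 = 8
  Digit '1' (value 1) x 2^2 = 4
  Digit '0' (value 0) x 2^1 = 0
  Digit '0' (value 0) x 2^0 = 0
Sum = 7852

7852


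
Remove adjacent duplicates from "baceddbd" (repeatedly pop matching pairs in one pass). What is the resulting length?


Input: baceddbd
Stack-based adjacent duplicate removal:
  Read 'b': push. Stack: b
  Read 'a': push. Stack: ba
  Read 'c': push. Stack: bac
  Read 'e': push. Stack: bace
  Read 'd': push. Stack: baced
  Read 'd': matches stack top 'd' => pop. Stack: bace
  Read 'b': push. Stack: baceb
  Read 'd': push. Stack: bacebd
Final stack: "bacebd" (length 6)

6


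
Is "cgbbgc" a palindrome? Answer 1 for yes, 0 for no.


Input: cgbbgc
Reversed: cgbbgc
  Compare pos 0 ('c') with pos 5 ('c'): match
  Compare pos 1 ('g') with pos 4 ('g'): match
  Compare pos 2 ('b') with pos 3 ('b'): match
Result: palindrome

1


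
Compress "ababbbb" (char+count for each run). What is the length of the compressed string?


Input: ababbbb
Runs:
  'a' x 1 => "a1"
  'b' x 1 => "b1"
  'a' x 1 => "a1"
  'b' x 4 => "b4"
Compressed: "a1b1a1b4"
Compressed length: 8

8


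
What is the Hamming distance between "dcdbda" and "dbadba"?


Comparing "dcdbda" and "dbadba" position by position:
  Position 0: 'd' vs 'd' => same
  Position 1: 'c' vs 'b' => differ
  Position 2: 'd' vs 'a' => differ
  Position 3: 'b' vs 'd' => differ
  Position 4: 'd' vs 'b' => differ
  Position 5: 'a' vs 'a' => same
Total differences (Hamming distance): 4

4


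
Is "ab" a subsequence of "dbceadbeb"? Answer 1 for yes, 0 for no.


Check if "ab" is a subsequence of "dbceadbeb"
Greedy scan:
  Position 0 ('d'): no match needed
  Position 1 ('b'): no match needed
  Position 2 ('c'): no match needed
  Position 3 ('e'): no match needed
  Position 4 ('a'): matches sub[0] = 'a'
  Position 5 ('d'): no match needed
  Position 6 ('b'): matches sub[1] = 'b'
  Position 7 ('e'): no match needed
  Position 8 ('b'): no match needed
All 2 characters matched => is a subsequence

1


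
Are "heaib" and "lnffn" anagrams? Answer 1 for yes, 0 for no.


Strings: "heaib", "lnffn"
Sorted first:  abehi
Sorted second: fflnn
Differ at position 0: 'a' vs 'f' => not anagrams

0


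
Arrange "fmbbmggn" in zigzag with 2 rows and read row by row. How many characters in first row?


Zigzag "fmbbmggn" into 2 rows:
Placing characters:
  'f' => row 0
  'm' => row 1
  'b' => row 0
  'b' => row 1
  'm' => row 0
  'g' => row 1
  'g' => row 0
  'n' => row 1
Rows:
  Row 0: "fbmg"
  Row 1: "mbgn"
First row length: 4

4


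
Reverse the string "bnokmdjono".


Input: bnokmdjono
Reading characters right to left:
  Position 9: 'o'
  Position 8: 'n'
  Position 7: 'o'
  Position 6: 'j'
  Position 5: 'd'
  Position 4: 'm'
  Position 3: 'k'
  Position 2: 'o'
  Position 1: 'n'
  Position 0: 'b'
Reversed: onojdmkonb

onojdmkonb


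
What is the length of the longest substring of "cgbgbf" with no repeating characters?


Input: "cgbgbf"
Sliding window (track last position of each char):
  Position 0 ('c'): window [0,0] length 1 -- new best
  Position 1 ('g'): window [0,1] length 2 -- new best
  Position 2 ('b'): window [0,2] length 3 -- new best
  Position 3 ('g'): repeat (last at 1), move window start to 2
  Position 3 ('g'): window [2,3] length 2
  Position 4 ('b'): repeat (last at 2), move window start to 3
  Position 4 ('b'): window [3,4] length 2
  Position 5 ('f'): window [3,5] length 3
Longest substring with no repeats: "cgb" with length 3

3


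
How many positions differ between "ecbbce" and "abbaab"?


Comparing "ecbbce" and "abbaab" position by position:
  Position 0: 'e' vs 'a' => DIFFER
  Position 1: 'c' vs 'b' => DIFFER
  Position 2: 'b' vs 'b' => same
  Position 3: 'b' vs 'a' => DIFFER
  Position 4: 'c' vs 'a' => DIFFER
  Position 5: 'e' vs 'b' => DIFFER
Positions that differ: 5

5


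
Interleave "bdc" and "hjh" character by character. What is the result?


Interleaving "bdc" and "hjh":
  Position 0: 'b' from first, 'h' from second => "bh"
  Position 1: 'd' from first, 'j' from second => "dj"
  Position 2: 'c' from first, 'h' from second => "ch"
Result: bhdjch

bhdjch


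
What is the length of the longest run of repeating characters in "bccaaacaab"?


Input: "bccaaacaab"
Scanning for longest run:
  Position 1 ('c'): new char, reset run to 1
  Position 2 ('c'): continues run of 'c', length=2
  Position 3 ('a'): new char, reset run to 1
  Position 4 ('a'): continues run of 'a', length=2
  Position 5 ('a'): continues run of 'a', length=3
  Position 6 ('c'): new char, reset run to 1
  Position 7 ('a'): new char, reset run to 1
  Position 8 ('a'): continues run of 'a', length=2
  Position 9 ('b'): new char, reset run to 1
Longest run: 'a' with length 3

3


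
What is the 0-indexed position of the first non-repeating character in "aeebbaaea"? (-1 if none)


Input: aeebbaaea
Character frequencies:
  'a': 4
  'b': 2
  'e': 3
Scanning left to right for freq == 1:
  Position 0 ('a'): freq=4, skip
  Position 1 ('e'): freq=3, skip
  Position 2 ('e'): freq=3, skip
  Position 3 ('b'): freq=2, skip
  Position 4 ('b'): freq=2, skip
  Position 5 ('a'): freq=4, skip
  Position 6 ('a'): freq=4, skip
  Position 7 ('e'): freq=3, skip
  Position 8 ('a'): freq=4, skip
  No unique character found => answer = -1

-1


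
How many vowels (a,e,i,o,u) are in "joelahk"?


Input: joelahk
Checking each character:
  'j' at position 0: consonant
  'o' at position 1: vowel (running total: 1)
  'e' at position 2: vowel (running total: 2)
  'l' at position 3: consonant
  'a' at position 4: vowel (running total: 3)
  'h' at position 5: consonant
  'k' at position 6: consonant
Total vowels: 3

3


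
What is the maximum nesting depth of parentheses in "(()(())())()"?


Input: "(()(())())()"
Tracking depth:
  Position 0 '(': depth becomes 1
  Position 1 '(': depth becomes 2
  Position 2 ')': depth becomes 1
  Position 3 '(': depth becomes 2
  Position 4 '(': depth becomes 3
  Position 5 ')': depth becomes 2
  Position 6 ')': depth becomes 1
  Position 7 '(': depth becomes 2
  Position 8 ')': depth becomes 1
  Position 9 ')': depth becomes 0
  Position 10 '(': depth becomes 1
  Position 11 ')': depth becomes 0
Maximum depth reached: 3

3


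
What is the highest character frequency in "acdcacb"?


Input: acdcacb
Character counts:
  'a': 2
  'b': 1
  'c': 3
  'd': 1
Maximum frequency: 3

3


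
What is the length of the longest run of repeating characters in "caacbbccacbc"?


Input: "caacbbccacbc"
Scanning for longest run:
  Position 1 ('a'): new char, reset run to 1
  Position 2 ('a'): continues run of 'a', length=2
  Position 3 ('c'): new char, reset run to 1
  Position 4 ('b'): new char, reset run to 1
  Position 5 ('b'): continues run of 'b', length=2
  Position 6 ('c'): new char, reset run to 1
  Position 7 ('c'): continues run of 'c', length=2
  Position 8 ('a'): new char, reset run to 1
  Position 9 ('c'): new char, reset run to 1
  Position 10 ('b'): new char, reset run to 1
  Position 11 ('c'): new char, reset run to 1
Longest run: 'a' with length 2

2


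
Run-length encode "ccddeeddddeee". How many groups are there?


Input: ccddeeddddeee
Scanning for consecutive runs:
  Group 1: 'c' x 2 (positions 0-1)
  Group 2: 'd' x 2 (positions 2-3)
  Group 3: 'e' x 2 (positions 4-5)
  Group 4: 'd' x 4 (positions 6-9)
  Group 5: 'e' x 3 (positions 10-12)
Total groups: 5

5


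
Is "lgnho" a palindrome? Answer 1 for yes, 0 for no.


Input: lgnho
Reversed: ohngl
  Compare pos 0 ('l') with pos 4 ('o'): MISMATCH
  Compare pos 1 ('g') with pos 3 ('h'): MISMATCH
Result: not a palindrome

0


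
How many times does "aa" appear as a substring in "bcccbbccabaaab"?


Searching for "aa" in "bcccbbccabaaab"
Scanning each position:
  Position 0: "bc" => no
  Position 1: "cc" => no
  Position 2: "cc" => no
  Position 3: "cb" => no
  Position 4: "bb" => no
  Position 5: "bc" => no
  Position 6: "cc" => no
  Position 7: "ca" => no
  Position 8: "ab" => no
  Position 9: "ba" => no
  Position 10: "aa" => MATCH
  Position 11: "aa" => MATCH
  Position 12: "ab" => no
Total occurrences: 2

2


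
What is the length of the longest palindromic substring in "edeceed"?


Input: "edeceed"
Checking substrings for palindromes:
  [0:3] "ede" (len 3) => palindrome
  [2:5] "ece" (len 3) => palindrome
  [4:6] "ee" (len 2) => palindrome
Longest palindromic substring: "ede" with length 3

3


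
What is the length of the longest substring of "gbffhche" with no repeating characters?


Input: "gbffhche"
Sliding window (track last position of each char):
  Position 0 ('g'): window [0,0] length 1 -- new best
  Position 1 ('b'): window [0,1] length 2 -- new best
  Position 2 ('f'): window [0,2] length 3 -- new best
  Position 3 ('f'): repeat (last at 2), move window start to 3
  Position 3 ('f'): window [3,3] length 1
  Position 4 ('h'): window [3,4] length 2
  Position 5 ('c'): window [3,5] length 3
  Position 6 ('h'): repeat (last at 4), move window start to 5
  Position 6 ('h'): window [5,6] length 2
  Position 7 ('e'): window [5,7] length 3
Longest substring with no repeats: "gbf" with length 3

3


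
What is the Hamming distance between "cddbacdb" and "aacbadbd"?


Comparing "cddbacdb" and "aacbadbd" position by position:
  Position 0: 'c' vs 'a' => differ
  Position 1: 'd' vs 'a' => differ
  Position 2: 'd' vs 'c' => differ
  Position 3: 'b' vs 'b' => same
  Position 4: 'a' vs 'a' => same
  Position 5: 'c' vs 'd' => differ
  Position 6: 'd' vs 'b' => differ
  Position 7: 'b' vs 'd' => differ
Total differences (Hamming distance): 6

6


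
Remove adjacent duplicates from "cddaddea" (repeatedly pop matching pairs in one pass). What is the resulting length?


Input: cddaddea
Stack-based adjacent duplicate removal:
  Read 'c': push. Stack: c
  Read 'd': push. Stack: cd
  Read 'd': matches stack top 'd' => pop. Stack: c
  Read 'a': push. Stack: ca
  Read 'd': push. Stack: cad
  Read 'd': matches stack top 'd' => pop. Stack: ca
  Read 'e': push. Stack: cae
  Read 'a': push. Stack: caea
Final stack: "caea" (length 4)

4


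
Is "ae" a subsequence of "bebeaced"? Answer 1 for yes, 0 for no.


Check if "ae" is a subsequence of "bebeaced"
Greedy scan:
  Position 0 ('b'): no match needed
  Position 1 ('e'): no match needed
  Position 2 ('b'): no match needed
  Position 3 ('e'): no match needed
  Position 4 ('a'): matches sub[0] = 'a'
  Position 5 ('c'): no match needed
  Position 6 ('e'): matches sub[1] = 'e'
  Position 7 ('d'): no match needed
All 2 characters matched => is a subsequence

1


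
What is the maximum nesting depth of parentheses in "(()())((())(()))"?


Input: "(()())((())(()))"
Tracking depth:
  Position 0 '(': depth becomes 1
  Position 1 '(': depth becomes 2
  Position 2 ')': depth becomes 1
  Position 3 '(': depth becomes 2
  Position 4 ')': depth becomes 1
  Position 5 ')': depth becomes 0
  Position 6 '(': depth becomes 1
  Position 7 '(': depth becomes 2
  Position 8 '(': depth becomes 3
  Position 9 ')': depth becomes 2
  Position 10 ')': depth becomes 1
  Position 11 '(': depth becomes 2
  Position 12 '(': depth becomes 3
  Position 13 ')': depth becomes 2
  Position 14 ')': depth becomes 1
  Position 15 ')': depth becomes 0
Maximum depth reached: 3

3


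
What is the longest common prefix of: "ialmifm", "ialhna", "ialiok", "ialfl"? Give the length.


Words: ialmifm, ialhna, ialiok, ialfl
  Position 0: all 'i' => match
  Position 1: all 'a' => match
  Position 2: all 'l' => match
  Position 3: ('m', 'h', 'i', 'f') => mismatch, stop
LCP = "ial" (length 3)

3


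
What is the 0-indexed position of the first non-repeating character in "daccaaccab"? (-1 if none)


Input: daccaaccab
Character frequencies:
  'a': 4
  'b': 1
  'c': 4
  'd': 1
Scanning left to right for freq == 1:
  Position 0 ('d'): unique! => answer = 0

0


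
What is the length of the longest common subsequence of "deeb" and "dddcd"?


LCS of "deeb" and "dddcd"
DP table:
           d    d    d    c    d
      0    0    0    0    0    0
  d   0    1    1    1    1    1
  e   0    1    1    1    1    1
  e   0    1    1    1    1    1
  b   0    1    1    1    1    1
LCS length = dp[4][5] = 1

1


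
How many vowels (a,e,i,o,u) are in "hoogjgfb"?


Input: hoogjgfb
Checking each character:
  'h' at position 0: consonant
  'o' at position 1: vowel (running total: 1)
  'o' at position 2: vowel (running total: 2)
  'g' at position 3: consonant
  'j' at position 4: consonant
  'g' at position 5: consonant
  'f' at position 6: consonant
  'b' at position 7: consonant
Total vowels: 2

2


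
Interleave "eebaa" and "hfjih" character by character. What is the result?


Interleaving "eebaa" and "hfjih":
  Position 0: 'e' from first, 'h' from second => "eh"
  Position 1: 'e' from first, 'f' from second => "ef"
  Position 2: 'b' from first, 'j' from second => "bj"
  Position 3: 'a' from first, 'i' from second => "ai"
  Position 4: 'a' from first, 'h' from second => "ah"
Result: ehefbjaiah

ehefbjaiah


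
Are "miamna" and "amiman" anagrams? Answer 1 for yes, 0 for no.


Strings: "miamna", "amiman"
Sorted first:  aaimmn
Sorted second: aaimmn
Sorted forms match => anagrams

1


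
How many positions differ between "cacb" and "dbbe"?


Comparing "cacb" and "dbbe" position by position:
  Position 0: 'c' vs 'd' => DIFFER
  Position 1: 'a' vs 'b' => DIFFER
  Position 2: 'c' vs 'b' => DIFFER
  Position 3: 'b' vs 'e' => DIFFER
Positions that differ: 4

4


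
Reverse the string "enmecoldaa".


Input: enmecoldaa
Reading characters right to left:
  Position 9: 'a'
  Position 8: 'a'
  Position 7: 'd'
  Position 6: 'l'
  Position 5: 'o'
  Position 4: 'c'
  Position 3: 'e'
  Position 2: 'm'
  Position 1: 'n'
  Position 0: 'e'
Reversed: aadlocemne

aadlocemne


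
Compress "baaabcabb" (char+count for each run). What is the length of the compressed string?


Input: baaabcabb
Runs:
  'b' x 1 => "b1"
  'a' x 3 => "a3"
  'b' x 1 => "b1"
  'c' x 1 => "c1"
  'a' x 1 => "a1"
  'b' x 2 => "b2"
Compressed: "b1a3b1c1a1b2"
Compressed length: 12

12


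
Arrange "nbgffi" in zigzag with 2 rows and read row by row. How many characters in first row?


Zigzag "nbgffi" into 2 rows:
Placing characters:
  'n' => row 0
  'b' => row 1
  'g' => row 0
  'f' => row 1
  'f' => row 0
  'i' => row 1
Rows:
  Row 0: "ngf"
  Row 1: "bfi"
First row length: 3

3


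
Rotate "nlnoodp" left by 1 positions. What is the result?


Input: "nlnoodp", rotate left by 1
First 1 characters: "n"
Remaining characters: "lnoodp"
Concatenate remaining + first: "lnoodp" + "n" = "lnoodpn"

lnoodpn


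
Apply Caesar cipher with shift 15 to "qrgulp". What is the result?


Caesar cipher: shift "qrgulp" by 15
  'q' (pos 16) + 15 = pos 5 = 'f'
  'r' (pos 17) + 15 = pos 6 = 'g'
  'g' (pos 6) + 15 = pos 21 = 'v'
  'u' (pos 20) + 15 = pos 9 = 'j'
  'l' (pos 11) + 15 = pos 0 = 'a'
  'p' (pos 15) + 15 = pos 4 = 'e'
Result: fgvjae

fgvjae


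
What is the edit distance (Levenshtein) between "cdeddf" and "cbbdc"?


Computing edit distance: "cdeddf" -> "cbbdc"
DP table:
           c    b    b    d    c
      0    1    2    3    4    5
  c   1    0    1    2    3    4
  d   2    1    1    2    2    3
  e   3    2    2    2    3    3
  d   4    3    3    3    2    3
  d   5    4    4    4    3    3
  f   6    5    5    5    4    4
Edit distance = dp[6][5] = 4

4


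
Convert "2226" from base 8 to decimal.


Input: "2226" in base 8
Positional expansion:
  Digit '2' (value 2) x 8^3 = 1024
  Digit '2' (value 2) x 8^2 = 128
  Digit '2' (value 2) x 8^1 = 16
  Digit '6' (value 6) x 8^0 = 6
Sum = 1174

1174


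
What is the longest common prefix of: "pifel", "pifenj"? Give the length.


Words: pifel, pifenj
  Position 0: all 'p' => match
  Position 1: all 'i' => match
  Position 2: all 'f' => match
  Position 3: all 'e' => match
  Position 4: ('l', 'n') => mismatch, stop
LCP = "pife" (length 4)

4


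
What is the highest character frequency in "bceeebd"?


Input: bceeebd
Character counts:
  'b': 2
  'c': 1
  'd': 1
  'e': 3
Maximum frequency: 3

3


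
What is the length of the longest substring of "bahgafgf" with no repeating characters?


Input: "bahgafgf"
Sliding window (track last position of each char):
  Position 0 ('b'): window [0,0] length 1 -- new best
  Position 1 ('a'): window [0,1] length 2 -- new best
  Position 2 ('h'): window [0,2] length 3 -- new best
  Position 3 ('g'): window [0,3] length 4 -- new best
  Position 4 ('a'): repeat (last at 1), move window start to 2
  Position 4 ('a'): window [2,4] length 3
  Position 5 ('f'): window [2,5] length 4
  Position 6 ('g'): repeat (last at 3), move window start to 4
  Position 6 ('g'): window [4,6] length 3
  Position 7 ('f'): repeat (last at 5), move window start to 6
  Position 7 ('f'): window [6,7] length 2
Longest substring with no repeats: "bahg" with length 4

4


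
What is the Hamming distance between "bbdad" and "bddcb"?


Comparing "bbdad" and "bddcb" position by position:
  Position 0: 'b' vs 'b' => same
  Position 1: 'b' vs 'd' => differ
  Position 2: 'd' vs 'd' => same
  Position 3: 'a' vs 'c' => differ
  Position 4: 'd' vs 'b' => differ
Total differences (Hamming distance): 3

3


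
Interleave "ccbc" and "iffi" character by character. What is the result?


Interleaving "ccbc" and "iffi":
  Position 0: 'c' from first, 'i' from second => "ci"
  Position 1: 'c' from first, 'f' from second => "cf"
  Position 2: 'b' from first, 'f' from second => "bf"
  Position 3: 'c' from first, 'i' from second => "ci"
Result: cicfbfci

cicfbfci


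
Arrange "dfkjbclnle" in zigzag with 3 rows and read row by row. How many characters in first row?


Zigzag "dfkjbclnle" into 3 rows:
Placing characters:
  'd' => row 0
  'f' => row 1
  'k' => row 2
  'j' => row 1
  'b' => row 0
  'c' => row 1
  'l' => row 2
  'n' => row 1
  'l' => row 0
  'e' => row 1
Rows:
  Row 0: "dbl"
  Row 1: "fjcne"
  Row 2: "kl"
First row length: 3

3


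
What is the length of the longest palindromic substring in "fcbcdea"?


Input: "fcbcdea"
Checking substrings for palindromes:
  [1:4] "cbc" (len 3) => palindrome
Longest palindromic substring: "cbc" with length 3

3


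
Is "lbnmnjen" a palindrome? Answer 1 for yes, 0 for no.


Input: lbnmnjen
Reversed: nejnmnbl
  Compare pos 0 ('l') with pos 7 ('n'): MISMATCH
  Compare pos 1 ('b') with pos 6 ('e'): MISMATCH
  Compare pos 2 ('n') with pos 5 ('j'): MISMATCH
  Compare pos 3 ('m') with pos 4 ('n'): MISMATCH
Result: not a palindrome

0


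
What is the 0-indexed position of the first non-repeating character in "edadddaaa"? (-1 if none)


Input: edadddaaa
Character frequencies:
  'a': 4
  'd': 4
  'e': 1
Scanning left to right for freq == 1:
  Position 0 ('e'): unique! => answer = 0

0


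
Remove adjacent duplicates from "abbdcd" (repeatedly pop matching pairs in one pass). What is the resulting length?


Input: abbdcd
Stack-based adjacent duplicate removal:
  Read 'a': push. Stack: a
  Read 'b': push. Stack: ab
  Read 'b': matches stack top 'b' => pop. Stack: a
  Read 'd': push. Stack: ad
  Read 'c': push. Stack: adc
  Read 'd': push. Stack: adcd
Final stack: "adcd" (length 4)

4


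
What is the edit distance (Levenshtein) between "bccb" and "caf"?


Computing edit distance: "bccb" -> "caf"
DP table:
           c    a    f
      0    1    2    3
  b   1    1    2    3
  c   2    1    2    3
  c   3    2    2    3
  b   4    3    3    3
Edit distance = dp[4][3] = 3

3


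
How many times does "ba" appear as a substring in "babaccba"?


Searching for "ba" in "babaccba"
Scanning each position:
  Position 0: "ba" => MATCH
  Position 1: "ab" => no
  Position 2: "ba" => MATCH
  Position 3: "ac" => no
  Position 4: "cc" => no
  Position 5: "cb" => no
  Position 6: "ba" => MATCH
Total occurrences: 3

3


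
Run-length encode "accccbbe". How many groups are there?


Input: accccbbe
Scanning for consecutive runs:
  Group 1: 'a' x 1 (positions 0-0)
  Group 2: 'c' x 4 (positions 1-4)
  Group 3: 'b' x 2 (positions 5-6)
  Group 4: 'e' x 1 (positions 7-7)
Total groups: 4

4


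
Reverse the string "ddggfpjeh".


Input: ddggfpjeh
Reading characters right to left:
  Position 8: 'h'
  Position 7: 'e'
  Position 6: 'j'
  Position 5: 'p'
  Position 4: 'f'
  Position 3: 'g'
  Position 2: 'g'
  Position 1: 'd'
  Position 0: 'd'
Reversed: hejpfggdd

hejpfggdd


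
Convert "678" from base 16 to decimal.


Input: "678" in base 16
Positional expansion:
  Digit '6' (value 6) x 16^2 = 1536
  Digit '7' (value 7) x 16^1 = 112
  Digit '8' (value 8) x 16^0 = 8
Sum = 1656

1656


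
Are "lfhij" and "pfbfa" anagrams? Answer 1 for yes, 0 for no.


Strings: "lfhij", "pfbfa"
Sorted first:  fhijl
Sorted second: abffp
Differ at position 0: 'f' vs 'a' => not anagrams

0


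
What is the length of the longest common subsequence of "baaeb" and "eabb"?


LCS of "baaeb" and "eabb"
DP table:
           e    a    b    b
      0    0    0    0    0
  b   0    0    0    1    1
  a   0    0    1    1    1
  a   0    0    1    1    1
  e   0    1    1    1    1
  b   0    1    1    2    2
LCS length = dp[5][4] = 2

2


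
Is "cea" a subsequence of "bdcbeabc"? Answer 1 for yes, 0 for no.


Check if "cea" is a subsequence of "bdcbeabc"
Greedy scan:
  Position 0 ('b'): no match needed
  Position 1 ('d'): no match needed
  Position 2 ('c'): matches sub[0] = 'c'
  Position 3 ('b'): no match needed
  Position 4 ('e'): matches sub[1] = 'e'
  Position 5 ('a'): matches sub[2] = 'a'
  Position 6 ('b'): no match needed
  Position 7 ('c'): no match needed
All 3 characters matched => is a subsequence

1


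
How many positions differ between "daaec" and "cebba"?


Comparing "daaec" and "cebba" position by position:
  Position 0: 'd' vs 'c' => DIFFER
  Position 1: 'a' vs 'e' => DIFFER
  Position 2: 'a' vs 'b' => DIFFER
  Position 3: 'e' vs 'b' => DIFFER
  Position 4: 'c' vs 'a' => DIFFER
Positions that differ: 5

5


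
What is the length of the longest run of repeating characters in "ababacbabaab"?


Input: "ababacbabaab"
Scanning for longest run:
  Position 1 ('b'): new char, reset run to 1
  Position 2 ('a'): new char, reset run to 1
  Position 3 ('b'): new char, reset run to 1
  Position 4 ('a'): new char, reset run to 1
  Position 5 ('c'): new char, reset run to 1
  Position 6 ('b'): new char, reset run to 1
  Position 7 ('a'): new char, reset run to 1
  Position 8 ('b'): new char, reset run to 1
  Position 9 ('a'): new char, reset run to 1
  Position 10 ('a'): continues run of 'a', length=2
  Position 11 ('b'): new char, reset run to 1
Longest run: 'a' with length 2

2


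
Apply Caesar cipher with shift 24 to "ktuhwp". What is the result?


Caesar cipher: shift "ktuhwp" by 24
  'k' (pos 10) + 24 = pos 8 = 'i'
  't' (pos 19) + 24 = pos 17 = 'r'
  'u' (pos 20) + 24 = pos 18 = 's'
  'h' (pos 7) + 24 = pos 5 = 'f'
  'w' (pos 22) + 24 = pos 20 = 'u'
  'p' (pos 15) + 24 = pos 13 = 'n'
Result: irsfun

irsfun


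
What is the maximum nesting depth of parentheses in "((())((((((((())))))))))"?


Input: "((())((((((((())))))))))"
Tracking depth:
  Position 0 '(': depth becomes 1
  Position 1 '(': depth becomes 2
  Position 2 '(': depth becomes 3
  Position 3 ')': depth becomes 2
  Position 4 ')': depth becomes 1
  Position 5 '(': depth becomes 2
  Position 6 '(': depth becomes 3
  Position 7 '(': depth becomes 4
  Position 8 '(': depth becomes 5
  Position 9 '(': depth becomes 6
  Position 10 '(': depth becomes 7
  Position 11 '(': depth becomes 8
  Position 12 '(': depth becomes 9
  Position 13 '(': depth becomes 10
  Position 14 ')': depth becomes 9
  Position 15 ')': depth becomes 8
  Position 16 ')': depth becomes 7
  Position 17 ')': depth becomes 6
  Position 18 ')': depth becomes 5
  Position 19 ')': depth becomes 4
  Position 20 ')': depth becomes 3
  Position 21 ')': depth becomes 2
  Position 22 ')': depth becomes 1
  Position 23 ')': depth becomes 0
Maximum depth reached: 10

10


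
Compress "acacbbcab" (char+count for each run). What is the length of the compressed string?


Input: acacbbcab
Runs:
  'a' x 1 => "a1"
  'c' x 1 => "c1"
  'a' x 1 => "a1"
  'c' x 1 => "c1"
  'b' x 2 => "b2"
  'c' x 1 => "c1"
  'a' x 1 => "a1"
  'b' x 1 => "b1"
Compressed: "a1c1a1c1b2c1a1b1"
Compressed length: 16

16


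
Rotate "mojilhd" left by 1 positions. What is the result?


Input: "mojilhd", rotate left by 1
First 1 characters: "m"
Remaining characters: "ojilhd"
Concatenate remaining + first: "ojilhd" + "m" = "ojilhdm"

ojilhdm


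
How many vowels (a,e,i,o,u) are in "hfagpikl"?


Input: hfagpikl
Checking each character:
  'h' at position 0: consonant
  'f' at position 1: consonant
  'a' at position 2: vowel (running total: 1)
  'g' at position 3: consonant
  'p' at position 4: consonant
  'i' at position 5: vowel (running total: 2)
  'k' at position 6: consonant
  'l' at position 7: consonant
Total vowels: 2

2


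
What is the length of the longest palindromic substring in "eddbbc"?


Input: "eddbbc"
Checking substrings for palindromes:
  [1:3] "dd" (len 2) => palindrome
  [3:5] "bb" (len 2) => palindrome
Longest palindromic substring: "dd" with length 2

2


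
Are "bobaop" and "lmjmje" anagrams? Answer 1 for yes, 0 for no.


Strings: "bobaop", "lmjmje"
Sorted first:  abboop
Sorted second: ejjlmm
Differ at position 0: 'a' vs 'e' => not anagrams

0


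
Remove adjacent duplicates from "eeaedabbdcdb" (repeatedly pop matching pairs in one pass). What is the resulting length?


Input: eeaedabbdcdb
Stack-based adjacent duplicate removal:
  Read 'e': push. Stack: e
  Read 'e': matches stack top 'e' => pop. Stack: (empty)
  Read 'a': push. Stack: a
  Read 'e': push. Stack: ae
  Read 'd': push. Stack: aed
  Read 'a': push. Stack: aeda
  Read 'b': push. Stack: aedab
  Read 'b': matches stack top 'b' => pop. Stack: aeda
  Read 'd': push. Stack: aedad
  Read 'c': push. Stack: aedadc
  Read 'd': push. Stack: aedadcd
  Read 'b': push. Stack: aedadcdb
Final stack: "aedadcdb" (length 8)

8


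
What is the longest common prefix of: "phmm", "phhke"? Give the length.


Words: phmm, phhke
  Position 0: all 'p' => match
  Position 1: all 'h' => match
  Position 2: ('m', 'h') => mismatch, stop
LCP = "ph" (length 2)

2


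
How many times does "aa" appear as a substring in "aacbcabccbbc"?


Searching for "aa" in "aacbcabccbbc"
Scanning each position:
  Position 0: "aa" => MATCH
  Position 1: "ac" => no
  Position 2: "cb" => no
  Position 3: "bc" => no
  Position 4: "ca" => no
  Position 5: "ab" => no
  Position 6: "bc" => no
  Position 7: "cc" => no
  Position 8: "cb" => no
  Position 9: "bb" => no
  Position 10: "bc" => no
Total occurrences: 1

1


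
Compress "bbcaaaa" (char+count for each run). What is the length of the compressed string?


Input: bbcaaaa
Runs:
  'b' x 2 => "b2"
  'c' x 1 => "c1"
  'a' x 4 => "a4"
Compressed: "b2c1a4"
Compressed length: 6

6


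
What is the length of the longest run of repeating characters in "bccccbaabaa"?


Input: "bccccbaabaa"
Scanning for longest run:
  Position 1 ('c'): new char, reset run to 1
  Position 2 ('c'): continues run of 'c', length=2
  Position 3 ('c'): continues run of 'c', length=3
  Position 4 ('c'): continues run of 'c', length=4
  Position 5 ('b'): new char, reset run to 1
  Position 6 ('a'): new char, reset run to 1
  Position 7 ('a'): continues run of 'a', length=2
  Position 8 ('b'): new char, reset run to 1
  Position 9 ('a'): new char, reset run to 1
  Position 10 ('a'): continues run of 'a', length=2
Longest run: 'c' with length 4

4


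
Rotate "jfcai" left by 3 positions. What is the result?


Input: "jfcai", rotate left by 3
First 3 characters: "jfc"
Remaining characters: "ai"
Concatenate remaining + first: "ai" + "jfc" = "aijfc"

aijfc


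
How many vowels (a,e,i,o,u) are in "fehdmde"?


Input: fehdmde
Checking each character:
  'f' at position 0: consonant
  'e' at position 1: vowel (running total: 1)
  'h' at position 2: consonant
  'd' at position 3: consonant
  'm' at position 4: consonant
  'd' at position 5: consonant
  'e' at position 6: vowel (running total: 2)
Total vowels: 2

2


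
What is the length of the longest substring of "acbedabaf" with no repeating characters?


Input: "acbedabaf"
Sliding window (track last position of each char):
  Position 0 ('a'): window [0,0] length 1 -- new best
  Position 1 ('c'): window [0,1] length 2 -- new best
  Position 2 ('b'): window [0,2] length 3 -- new best
  Position 3 ('e'): window [0,3] length 4 -- new best
  Position 4 ('d'): window [0,4] length 5 -- new best
  Position 5 ('a'): repeat (last at 0), move window start to 1
  Position 5 ('a'): window [1,5] length 5
  Position 6 ('b'): repeat (last at 2), move window start to 3
  Position 6 ('b'): window [3,6] length 4
  Position 7 ('a'): repeat (last at 5), move window start to 6
  Position 7 ('a'): window [6,7] length 2
  Position 8 ('f'): window [6,8] length 3
Longest substring with no repeats: "acbed" with length 5

5


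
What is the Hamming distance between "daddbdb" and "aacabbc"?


Comparing "daddbdb" and "aacabbc" position by position:
  Position 0: 'd' vs 'a' => differ
  Position 1: 'a' vs 'a' => same
  Position 2: 'd' vs 'c' => differ
  Position 3: 'd' vs 'a' => differ
  Position 4: 'b' vs 'b' => same
  Position 5: 'd' vs 'b' => differ
  Position 6: 'b' vs 'c' => differ
Total differences (Hamming distance): 5

5


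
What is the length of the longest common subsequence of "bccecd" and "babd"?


LCS of "bccecd" and "babd"
DP table:
           b    a    b    d
      0    0    0    0    0
  b   0    1    1    1    1
  c   0    1    1    1    1
  c   0    1    1    1    1
  e   0    1    1    1    1
  c   0    1    1    1    1
  d   0    1    1    1    2
LCS length = dp[6][4] = 2

2


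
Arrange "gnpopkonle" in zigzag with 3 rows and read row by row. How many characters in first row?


Zigzag "gnpopkonle" into 3 rows:
Placing characters:
  'g' => row 0
  'n' => row 1
  'p' => row 2
  'o' => row 1
  'p' => row 0
  'k' => row 1
  'o' => row 2
  'n' => row 1
  'l' => row 0
  'e' => row 1
Rows:
  Row 0: "gpl"
  Row 1: "nokne"
  Row 2: "po"
First row length: 3

3


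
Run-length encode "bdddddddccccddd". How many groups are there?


Input: bdddddddccccddd
Scanning for consecutive runs:
  Group 1: 'b' x 1 (positions 0-0)
  Group 2: 'd' x 7 (positions 1-7)
  Group 3: 'c' x 4 (positions 8-11)
  Group 4: 'd' x 3 (positions 12-14)
Total groups: 4

4


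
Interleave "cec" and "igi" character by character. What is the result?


Interleaving "cec" and "igi":
  Position 0: 'c' from first, 'i' from second => "ci"
  Position 1: 'e' from first, 'g' from second => "eg"
  Position 2: 'c' from first, 'i' from second => "ci"
Result: ciegci

ciegci


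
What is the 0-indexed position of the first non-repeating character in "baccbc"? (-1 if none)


Input: baccbc
Character frequencies:
  'a': 1
  'b': 2
  'c': 3
Scanning left to right for freq == 1:
  Position 0 ('b'): freq=2, skip
  Position 1 ('a'): unique! => answer = 1

1


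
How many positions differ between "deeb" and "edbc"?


Comparing "deeb" and "edbc" position by position:
  Position 0: 'd' vs 'e' => DIFFER
  Position 1: 'e' vs 'd' => DIFFER
  Position 2: 'e' vs 'b' => DIFFER
  Position 3: 'b' vs 'c' => DIFFER
Positions that differ: 4

4


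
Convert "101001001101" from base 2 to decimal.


Input: "101001001101" in base 2
Positional expansion:
  Digit '1' (value 1) x 2^11 = 2048
  Digit '0' (value 0) x 2^10 = 0
  Digit '1' (value 1) x 2^9 = 512
  Digit '0' (value 0) x 2^8 = 0
  Digit '0' (value 0) x 2^7 = 0
  Digit '1' (value 1) x 2^6 = 64
  Digit '0' (value 0) x 2^5 = 0
  Digit '0' (value 0) x 2^4 = 0
  Digit '1' (value 1) x 2^3 = 8
  Digit '1' (value 1) x 2^2 = 4
  Digit '0' (value 0) x 2^1 = 0
  Digit '1' (value 1) x 2^0 = 1
Sum = 2637

2637
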